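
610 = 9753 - 9143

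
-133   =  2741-2874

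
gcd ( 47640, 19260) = 60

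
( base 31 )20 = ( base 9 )68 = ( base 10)62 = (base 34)1S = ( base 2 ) 111110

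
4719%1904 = 911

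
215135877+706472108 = 921607985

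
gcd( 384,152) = 8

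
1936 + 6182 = 8118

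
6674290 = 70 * 95347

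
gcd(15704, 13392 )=8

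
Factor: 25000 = 2^3*5^5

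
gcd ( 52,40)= 4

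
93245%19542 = 15077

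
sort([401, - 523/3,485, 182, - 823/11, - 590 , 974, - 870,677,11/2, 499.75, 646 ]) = [  -  870, - 590,  -  523/3,-823/11 , 11/2, 182 , 401,485,499.75 , 646,677, 974]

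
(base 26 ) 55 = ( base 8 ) 207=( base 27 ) 50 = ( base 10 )135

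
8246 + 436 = 8682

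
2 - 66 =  - 64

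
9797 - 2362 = 7435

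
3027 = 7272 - 4245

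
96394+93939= 190333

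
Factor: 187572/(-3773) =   -  348/7 = - 2^2*3^1*7^( -1)*29^1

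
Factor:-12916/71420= - 5^(-1)*3229^1*3571^( - 1)  =  -3229/17855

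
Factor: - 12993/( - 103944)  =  1/8 =2^ ( - 3)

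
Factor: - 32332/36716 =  -59/67  =  -  59^1 * 67^ ( - 1)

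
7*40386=282702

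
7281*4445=32364045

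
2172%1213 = 959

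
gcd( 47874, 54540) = 606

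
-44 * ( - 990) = 43560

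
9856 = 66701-56845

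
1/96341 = 1/96341= 0.00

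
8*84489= 675912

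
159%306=159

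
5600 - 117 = 5483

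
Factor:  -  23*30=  - 690 = - 2^1*3^1*5^1*23^1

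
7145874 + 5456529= 12602403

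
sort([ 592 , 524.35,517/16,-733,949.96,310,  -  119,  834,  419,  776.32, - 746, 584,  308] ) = [-746, -733, - 119, 517/16, 308,310, 419, 524.35,  584, 592,776.32, 834,949.96]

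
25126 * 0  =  0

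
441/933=147/311 = 0.47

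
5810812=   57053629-51242817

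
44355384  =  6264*7081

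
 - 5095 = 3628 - 8723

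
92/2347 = 92/2347 = 0.04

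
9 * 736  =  6624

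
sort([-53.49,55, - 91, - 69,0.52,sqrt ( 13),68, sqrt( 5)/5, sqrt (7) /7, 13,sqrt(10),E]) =[ - 91,-69, - 53.49, sqrt (7 ) /7,sqrt( 5)/5, 0.52,E,sqrt(10 ),sqrt (13), 13,55,68] 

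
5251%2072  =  1107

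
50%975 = 50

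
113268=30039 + 83229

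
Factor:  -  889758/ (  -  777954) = 148293/129659 = 3^2*17^(- 1 )*29^( - 1) *263^( - 1)*16477^1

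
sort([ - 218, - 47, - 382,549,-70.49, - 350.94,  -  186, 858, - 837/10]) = [ - 382, - 350.94, - 218, - 186, - 837/10, - 70.49, - 47, 549, 858]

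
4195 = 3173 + 1022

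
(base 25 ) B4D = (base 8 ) 15514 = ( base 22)E9E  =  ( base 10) 6988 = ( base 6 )52204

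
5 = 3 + 2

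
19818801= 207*95743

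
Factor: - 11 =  - 11^1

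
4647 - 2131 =2516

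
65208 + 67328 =132536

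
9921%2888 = 1257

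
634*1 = 634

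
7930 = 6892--1038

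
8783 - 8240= 543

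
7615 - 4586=3029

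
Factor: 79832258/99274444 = 2^ ( - 1 )*11^1 * 43^ ( - 1)*71^1*51109^1*577177^( - 1 ) = 39916129/49637222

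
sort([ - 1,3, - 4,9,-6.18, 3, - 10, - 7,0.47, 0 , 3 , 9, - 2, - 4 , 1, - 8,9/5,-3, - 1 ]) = [ - 10,- 8, - 7, - 6.18, - 4, - 4 , -3 , - 2, -1 , - 1,0 , 0.47,1,9/5,3 , 3 , 3,9,9] 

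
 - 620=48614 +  - 49234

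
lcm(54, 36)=108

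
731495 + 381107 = 1112602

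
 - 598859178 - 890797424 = -1489656602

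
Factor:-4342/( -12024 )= 2^(-2)*3^(- 2)*13^1 = 13/36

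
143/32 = 4+15/32 = 4.47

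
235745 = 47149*5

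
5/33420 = 1/6684 = 0.00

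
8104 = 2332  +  5772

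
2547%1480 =1067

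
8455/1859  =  4+1019/1859=   4.55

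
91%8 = 3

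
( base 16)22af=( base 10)8879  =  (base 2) 10001010101111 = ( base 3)110011212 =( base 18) 1975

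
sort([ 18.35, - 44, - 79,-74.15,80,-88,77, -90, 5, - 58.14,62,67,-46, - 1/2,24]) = [-90, - 88 ,-79, - 74.15 , - 58.14, - 46, -44,-1/2, 5,18.35,24, 62,67,  77, 80 ] 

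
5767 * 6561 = 37837287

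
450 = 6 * 75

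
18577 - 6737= 11840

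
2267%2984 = 2267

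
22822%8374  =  6074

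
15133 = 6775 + 8358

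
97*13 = 1261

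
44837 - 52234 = -7397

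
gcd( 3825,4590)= 765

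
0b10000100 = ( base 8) 204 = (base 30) 4C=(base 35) 3r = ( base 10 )132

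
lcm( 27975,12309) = 307725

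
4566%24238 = 4566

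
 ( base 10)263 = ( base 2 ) 100000111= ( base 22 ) bl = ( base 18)eb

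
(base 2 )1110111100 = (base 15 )43b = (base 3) 1022102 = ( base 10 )956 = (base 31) UQ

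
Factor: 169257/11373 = 11^1 * 17^ ( - 1 ) * 23^1= 253/17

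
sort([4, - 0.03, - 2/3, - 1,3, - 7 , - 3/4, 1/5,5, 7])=[ - 7, - 1,- 3/4, - 2/3, -0.03, 1/5,3, 4,5,7]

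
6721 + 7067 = 13788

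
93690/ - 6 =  - 15615 + 0/1 = - 15615.00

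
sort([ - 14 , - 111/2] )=[-111/2, -14]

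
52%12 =4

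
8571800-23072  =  8548728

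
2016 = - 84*( - 24)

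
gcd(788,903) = 1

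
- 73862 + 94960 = 21098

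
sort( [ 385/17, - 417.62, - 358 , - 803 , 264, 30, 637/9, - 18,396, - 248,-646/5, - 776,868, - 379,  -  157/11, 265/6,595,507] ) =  [-803, - 776,  -  417.62,  -  379,-358, -248, -646/5,- 18,  -  157/11,385/17, 30,265/6 , 637/9,264,396,507, 595,868] 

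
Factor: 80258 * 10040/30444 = 2^2*3^(-1 )*  5^1*43^ ( - 1)*59^ (- 1)*251^1* 40129^1 = 201447580/7611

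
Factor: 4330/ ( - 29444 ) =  - 5/34=-2^ ( - 1 ) * 5^1*17^( - 1) 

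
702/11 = 63+9/11 = 63.82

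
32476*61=1981036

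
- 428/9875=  - 1 + 9447/9875  =  -  0.04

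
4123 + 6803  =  10926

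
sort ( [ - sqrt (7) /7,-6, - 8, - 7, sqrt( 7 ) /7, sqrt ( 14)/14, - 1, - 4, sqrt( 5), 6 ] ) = [ - 8, - 7, - 6, -4, -1, - sqrt ( 7)/7, sqrt( 14 )/14 , sqrt( 7)/7, sqrt( 5 ) , 6]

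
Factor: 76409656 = 2^3* 9551207^1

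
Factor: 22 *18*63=2^2*3^4*7^1*11^1 = 24948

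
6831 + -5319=1512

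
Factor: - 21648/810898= -24/899 = - 2^3*3^1*29^( - 1)*31^(-1) 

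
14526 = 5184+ 9342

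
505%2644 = 505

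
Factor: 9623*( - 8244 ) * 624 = -2^6 * 3^3* 13^1 * 229^1 * 9623^1 = -  49503175488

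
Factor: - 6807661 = - 7^1*61^1*107^1*149^1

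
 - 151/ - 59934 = 151/59934 = 0.00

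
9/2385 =1/265=0.00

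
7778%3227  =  1324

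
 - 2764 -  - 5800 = 3036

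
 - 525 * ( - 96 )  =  50400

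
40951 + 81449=122400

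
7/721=1/103 = 0.01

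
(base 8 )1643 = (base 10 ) 931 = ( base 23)1HB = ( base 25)1c6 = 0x3A3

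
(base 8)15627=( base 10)7063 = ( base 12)4107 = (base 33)6G1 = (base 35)5QS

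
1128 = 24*47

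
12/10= 6/5=1.20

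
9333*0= 0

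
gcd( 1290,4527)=3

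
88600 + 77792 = 166392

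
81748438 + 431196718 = 512945156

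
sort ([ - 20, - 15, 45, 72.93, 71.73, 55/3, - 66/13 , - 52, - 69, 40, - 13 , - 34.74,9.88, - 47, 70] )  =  [ - 69, - 52,  -  47, - 34.74, - 20, - 15 ,-13, - 66/13, 9.88, 55/3, 40, 45, 70,71.73,72.93]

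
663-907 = - 244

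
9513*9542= 90773046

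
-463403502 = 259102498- 722506000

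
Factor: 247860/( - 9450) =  - 918/35  =  - 2^1*3^3 * 5^(  -  1)*7^ ( - 1)*17^1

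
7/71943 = 7/71943  =  0.00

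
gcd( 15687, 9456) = 3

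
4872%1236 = 1164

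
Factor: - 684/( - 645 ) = 2^2*3^1*5^( - 1 ) * 19^1*43^(  -  1 )= 228/215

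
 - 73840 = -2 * 36920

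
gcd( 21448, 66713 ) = 1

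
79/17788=79/17788  =  0.00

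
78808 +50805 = 129613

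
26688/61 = 26688/61= 437.51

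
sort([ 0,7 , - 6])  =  [ - 6,0 , 7 ] 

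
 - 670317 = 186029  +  -856346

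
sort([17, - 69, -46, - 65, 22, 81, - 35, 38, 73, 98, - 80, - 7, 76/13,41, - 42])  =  [ - 80, - 69, - 65, - 46, - 42,- 35, - 7,76/13,  17, 22,38, 41, 73, 81 , 98]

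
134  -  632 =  - 498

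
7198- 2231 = 4967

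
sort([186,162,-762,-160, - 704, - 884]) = [ - 884, - 762,- 704, - 160,162,186 ]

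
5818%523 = 65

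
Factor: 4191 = 3^1*11^1*127^1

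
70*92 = 6440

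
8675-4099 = 4576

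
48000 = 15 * 3200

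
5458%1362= 10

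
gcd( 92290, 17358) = 22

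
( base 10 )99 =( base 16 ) 63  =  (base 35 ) 2t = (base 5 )344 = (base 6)243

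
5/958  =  5/958=0.01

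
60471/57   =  1060+17/19 = 1060.89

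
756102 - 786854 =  -30752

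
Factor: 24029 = 24029^1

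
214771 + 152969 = 367740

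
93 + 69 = 162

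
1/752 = 1/752= 0.00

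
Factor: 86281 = 13^1*6637^1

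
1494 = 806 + 688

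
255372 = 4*63843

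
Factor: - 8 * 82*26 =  - 17056 = -2^5 * 13^1* 41^1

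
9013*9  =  81117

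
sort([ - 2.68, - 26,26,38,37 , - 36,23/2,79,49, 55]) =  [-36 , - 26,  -  2.68,23/2, 26,37, 38, 49, 55,79]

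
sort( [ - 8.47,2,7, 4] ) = [  -  8.47, 2, 4,  7]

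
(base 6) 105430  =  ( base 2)10001100111010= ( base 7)35202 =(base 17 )1e38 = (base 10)9018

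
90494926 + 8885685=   99380611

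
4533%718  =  225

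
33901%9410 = 5671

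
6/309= 2/103 = 0.02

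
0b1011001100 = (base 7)2042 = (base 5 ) 10331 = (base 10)716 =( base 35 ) kg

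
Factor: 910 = 2^1 * 5^1*7^1*13^1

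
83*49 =4067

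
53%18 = 17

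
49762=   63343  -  13581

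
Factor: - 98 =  - 2^1 * 7^2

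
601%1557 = 601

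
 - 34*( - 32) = 1088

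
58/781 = 58/781 = 0.07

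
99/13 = 7+ 8/13 = 7.62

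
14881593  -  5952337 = 8929256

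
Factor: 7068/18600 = 19/50=2^( - 1)*5^(  -  2) * 19^1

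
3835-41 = 3794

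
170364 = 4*42591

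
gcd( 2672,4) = 4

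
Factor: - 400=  - 2^4*5^2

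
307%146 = 15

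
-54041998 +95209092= 41167094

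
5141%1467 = 740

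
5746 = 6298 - 552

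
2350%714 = 208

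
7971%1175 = 921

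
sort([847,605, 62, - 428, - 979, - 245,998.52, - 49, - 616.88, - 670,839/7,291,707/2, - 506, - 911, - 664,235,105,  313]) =[ - 979,-911, - 670,-664, - 616.88, - 506, - 428, - 245 , - 49 , 62,105,  839/7, 235,291,313,  707/2, 605,847, 998.52]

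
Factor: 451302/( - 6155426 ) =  - 3^1*97^(  -  1 )*31729^( - 1 )*75217^1 = - 225651/3077713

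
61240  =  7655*8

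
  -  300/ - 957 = 100/319 = 0.31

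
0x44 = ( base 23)2M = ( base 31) 26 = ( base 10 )68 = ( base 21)35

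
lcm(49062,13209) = 343434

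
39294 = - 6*( - 6549 )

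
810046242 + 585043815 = 1395090057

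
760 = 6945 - 6185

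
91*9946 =905086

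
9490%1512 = 418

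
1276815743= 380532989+896282754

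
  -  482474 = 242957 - 725431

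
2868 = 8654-5786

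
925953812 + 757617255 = 1683571067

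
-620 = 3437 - 4057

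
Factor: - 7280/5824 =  - 5/4 = -2^( - 2 ) * 5^1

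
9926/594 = 4963/297 = 16.71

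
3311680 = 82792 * 40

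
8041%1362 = 1231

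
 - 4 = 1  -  5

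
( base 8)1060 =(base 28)K0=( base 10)560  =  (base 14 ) 2C0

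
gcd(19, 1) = 1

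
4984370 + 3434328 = 8418698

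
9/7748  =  9/7748  =  0.00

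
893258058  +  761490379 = 1654748437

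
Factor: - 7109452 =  - 2^2*7^1 *253909^1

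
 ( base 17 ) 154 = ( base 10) 378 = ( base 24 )FI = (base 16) 17a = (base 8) 572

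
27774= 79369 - 51595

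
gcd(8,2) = 2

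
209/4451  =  209/4451 =0.05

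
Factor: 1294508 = 2^2*19^1*17033^1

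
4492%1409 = 265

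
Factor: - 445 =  - 5^1 * 89^1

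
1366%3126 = 1366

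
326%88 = 62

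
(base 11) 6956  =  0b10001110110000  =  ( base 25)efb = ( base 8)21660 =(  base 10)9136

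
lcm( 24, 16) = 48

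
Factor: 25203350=2^1*5^2*17^1*149^1*199^1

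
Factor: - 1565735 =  - 5^1*313147^1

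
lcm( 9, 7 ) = 63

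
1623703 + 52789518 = 54413221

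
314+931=1245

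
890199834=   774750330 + 115449504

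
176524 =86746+89778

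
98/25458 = 49/12729  =  0.00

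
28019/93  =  301+26/93= 301.28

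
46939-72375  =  - 25436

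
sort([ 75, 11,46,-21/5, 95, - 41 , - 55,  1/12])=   [  -  55, - 41, - 21/5,1/12,11,46, 75,95] 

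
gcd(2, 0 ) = 2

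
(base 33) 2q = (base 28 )38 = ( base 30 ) 32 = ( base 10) 92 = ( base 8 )134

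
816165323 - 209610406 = 606554917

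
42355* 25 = 1058875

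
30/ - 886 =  - 15/443 = - 0.03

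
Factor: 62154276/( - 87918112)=- 2^( - 3) * 3^1*2747441^( - 1)*5179523^1  =  - 15538569/21979528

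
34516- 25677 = 8839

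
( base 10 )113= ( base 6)305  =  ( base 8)161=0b1110001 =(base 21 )58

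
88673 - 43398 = 45275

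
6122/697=6122/697= 8.78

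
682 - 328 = 354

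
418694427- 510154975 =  - 91460548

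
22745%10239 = 2267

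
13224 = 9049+4175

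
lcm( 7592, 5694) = 22776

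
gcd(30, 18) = 6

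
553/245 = 2 + 9/35= 2.26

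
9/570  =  3/190 = 0.02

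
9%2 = 1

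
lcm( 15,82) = 1230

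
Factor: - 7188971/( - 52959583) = 859^1*1181^ ( - 1)*8369^1 * 44843^( - 1 )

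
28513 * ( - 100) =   -  2851300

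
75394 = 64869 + 10525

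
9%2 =1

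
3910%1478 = 954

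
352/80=4+ 2/5= 4.40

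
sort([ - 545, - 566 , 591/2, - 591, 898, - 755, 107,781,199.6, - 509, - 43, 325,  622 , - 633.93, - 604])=[ - 755, - 633.93,- 604, - 591, - 566 ,- 545, - 509,-43,  107, 199.6 , 591/2, 325, 622 , 781, 898 ] 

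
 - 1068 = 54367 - 55435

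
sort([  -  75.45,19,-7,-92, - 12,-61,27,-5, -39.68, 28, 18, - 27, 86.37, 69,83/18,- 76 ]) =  [-92,  -  76, - 75.45, - 61,-39.68 , -27,-12,  -  7, - 5, 83/18,  18, 19, 27,28, 69,86.37]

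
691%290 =111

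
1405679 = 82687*17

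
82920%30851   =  21218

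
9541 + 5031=14572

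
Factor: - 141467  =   - 241^1*587^1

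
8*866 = 6928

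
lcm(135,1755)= 1755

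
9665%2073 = 1373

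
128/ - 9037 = -1+8909/9037 = - 0.01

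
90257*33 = 2978481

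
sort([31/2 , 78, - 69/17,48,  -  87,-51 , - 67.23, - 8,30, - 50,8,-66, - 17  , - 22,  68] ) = [ - 87, - 67.23, - 66,- 51, - 50,- 22,-17, - 8, -69/17,8,31/2,30, 48,68,78] 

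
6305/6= 1050  +  5/6=1050.83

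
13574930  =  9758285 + 3816645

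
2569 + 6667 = 9236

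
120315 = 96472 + 23843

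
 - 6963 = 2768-9731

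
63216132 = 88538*714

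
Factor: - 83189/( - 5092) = 2^( - 2)*19^( - 1 )*  41^1*67^ (-1)*2029^1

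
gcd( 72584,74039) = 1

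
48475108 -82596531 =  - 34121423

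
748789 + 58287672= 59036461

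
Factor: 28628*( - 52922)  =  -2^3*17^1*47^1*421^1*563^1 = - 1515051016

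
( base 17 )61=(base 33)34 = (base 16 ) 67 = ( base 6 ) 251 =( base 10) 103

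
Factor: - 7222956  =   - 2^2 *3^1 * 13^1*46301^1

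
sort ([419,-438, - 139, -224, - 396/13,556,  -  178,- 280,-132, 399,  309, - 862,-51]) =[-862,-438 , - 280,- 224, - 178, - 139, - 132, - 51,-396/13 , 309, 399,  419,556]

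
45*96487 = 4341915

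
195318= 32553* 6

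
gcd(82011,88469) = 1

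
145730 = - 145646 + 291376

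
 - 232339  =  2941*(-79)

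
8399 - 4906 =3493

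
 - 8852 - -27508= 18656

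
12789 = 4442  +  8347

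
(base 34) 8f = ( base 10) 287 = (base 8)437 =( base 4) 10133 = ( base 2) 100011111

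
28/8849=28/8849 = 0.00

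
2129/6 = 354 + 5/6 = 354.83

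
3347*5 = 16735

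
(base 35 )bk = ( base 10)405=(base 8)625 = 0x195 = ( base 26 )FF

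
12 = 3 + 9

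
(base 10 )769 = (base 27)11D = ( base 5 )11034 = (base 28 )rd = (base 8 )1401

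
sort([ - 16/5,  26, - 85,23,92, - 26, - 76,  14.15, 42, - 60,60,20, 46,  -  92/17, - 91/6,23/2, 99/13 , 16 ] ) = [ - 85, - 76, - 60 ,  -  26, - 91/6,  -  92/17, - 16/5,  99/13,23/2,14.15,16 , 20,23 , 26,42,46,60,92]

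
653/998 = 653/998 = 0.65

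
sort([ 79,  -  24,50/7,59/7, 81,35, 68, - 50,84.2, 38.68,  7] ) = [ - 50, - 24, 7,50/7,59/7,35,38.68, 68,79,81,84.2 ] 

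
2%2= 0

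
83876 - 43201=40675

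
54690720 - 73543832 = -18853112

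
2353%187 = 109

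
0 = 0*6749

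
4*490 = 1960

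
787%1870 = 787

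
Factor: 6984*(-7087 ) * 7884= - 2^5*3^5*19^1*73^1 * 97^1*373^1 = -  390223373472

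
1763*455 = 802165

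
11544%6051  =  5493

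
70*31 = 2170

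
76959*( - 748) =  - 57565332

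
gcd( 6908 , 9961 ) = 1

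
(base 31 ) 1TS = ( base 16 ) 760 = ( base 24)36g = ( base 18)5eg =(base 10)1888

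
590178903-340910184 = 249268719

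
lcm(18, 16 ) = 144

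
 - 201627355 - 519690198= - 721317553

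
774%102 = 60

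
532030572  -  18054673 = 513975899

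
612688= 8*76586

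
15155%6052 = 3051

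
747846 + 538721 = 1286567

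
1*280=280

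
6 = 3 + 3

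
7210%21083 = 7210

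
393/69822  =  131/23274 = 0.01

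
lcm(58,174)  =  174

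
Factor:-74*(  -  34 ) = 2^2*17^1*37^1 = 2516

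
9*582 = 5238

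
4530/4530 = 1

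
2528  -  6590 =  - 4062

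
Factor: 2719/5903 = 2719^1*5903^( - 1)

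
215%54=53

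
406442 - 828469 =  - 422027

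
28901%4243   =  3443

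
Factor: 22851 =3^2*2539^1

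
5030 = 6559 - 1529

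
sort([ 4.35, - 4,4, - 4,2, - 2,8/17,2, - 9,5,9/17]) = [ - 9, - 4, - 4, - 2, 8/17,9/17,2,2,4,4.35, 5]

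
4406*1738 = 7657628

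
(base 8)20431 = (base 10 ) 8473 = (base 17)1C57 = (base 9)12554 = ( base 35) 6W3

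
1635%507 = 114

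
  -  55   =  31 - 86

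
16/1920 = 1/120 = 0.01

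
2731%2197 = 534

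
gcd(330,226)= 2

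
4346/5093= 4346/5093 =0.85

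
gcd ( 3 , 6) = 3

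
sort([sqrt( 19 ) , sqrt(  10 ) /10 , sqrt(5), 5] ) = [sqrt( 10)/10, sqrt(5), sqrt(19 ),  5] 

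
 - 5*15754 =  - 78770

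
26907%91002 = 26907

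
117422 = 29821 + 87601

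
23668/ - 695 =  - 23668/695 = -34.05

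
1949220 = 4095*476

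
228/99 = 76/33 = 2.30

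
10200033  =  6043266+4156767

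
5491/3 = 5491/3= 1830.33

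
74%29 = 16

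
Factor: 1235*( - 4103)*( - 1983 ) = 3^1*5^1*11^1*13^1*19^1*373^1 * 661^1 = 10048267515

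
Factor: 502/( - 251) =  - 2 = -2^1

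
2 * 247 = 494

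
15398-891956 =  - 876558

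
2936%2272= 664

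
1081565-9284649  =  -8203084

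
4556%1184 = 1004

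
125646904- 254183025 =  - 128536121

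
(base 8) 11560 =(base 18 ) F68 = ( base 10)4976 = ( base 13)235A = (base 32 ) 4RG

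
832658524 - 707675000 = 124983524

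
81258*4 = 325032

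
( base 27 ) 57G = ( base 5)110400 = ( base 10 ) 3850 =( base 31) 406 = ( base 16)F0A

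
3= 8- 5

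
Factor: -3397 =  - 43^1*79^1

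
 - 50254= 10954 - 61208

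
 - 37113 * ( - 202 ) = 7496826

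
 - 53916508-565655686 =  - 619572194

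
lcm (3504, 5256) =10512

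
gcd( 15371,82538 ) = 1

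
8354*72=601488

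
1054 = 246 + 808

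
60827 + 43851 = 104678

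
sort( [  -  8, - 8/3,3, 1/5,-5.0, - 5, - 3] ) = [ - 8, - 5.0,  -  5, - 3,-8/3,  1/5,3] 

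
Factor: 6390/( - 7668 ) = - 5/6  =  -2^( - 1 )*3^(- 1)*5^1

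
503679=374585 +129094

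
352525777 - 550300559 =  - 197774782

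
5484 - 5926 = - 442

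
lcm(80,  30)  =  240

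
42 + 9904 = 9946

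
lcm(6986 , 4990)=34930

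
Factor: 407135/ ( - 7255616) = -2^(  -  6)*5^1*73^( - 1)*107^1*761^1 * 1553^ ( - 1 ) 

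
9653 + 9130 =18783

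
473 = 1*473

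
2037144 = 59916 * 34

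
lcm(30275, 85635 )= 2997225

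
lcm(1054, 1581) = 3162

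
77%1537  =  77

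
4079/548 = 7+243/548=7.44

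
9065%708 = 569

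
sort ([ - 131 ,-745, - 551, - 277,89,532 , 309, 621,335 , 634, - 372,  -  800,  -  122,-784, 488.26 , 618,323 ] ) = [ - 800, - 784,  -  745,-551, -372, - 277, - 131 , -122,89,309,323,  335,  488.26,532,618,  621,634]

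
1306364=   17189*76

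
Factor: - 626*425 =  - 2^1*5^2*17^1*313^1=- 266050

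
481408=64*7522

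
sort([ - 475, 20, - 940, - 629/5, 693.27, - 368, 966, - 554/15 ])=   [-940, - 475  , - 368, - 629/5,  -  554/15,20,693.27, 966 ]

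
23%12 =11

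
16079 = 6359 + 9720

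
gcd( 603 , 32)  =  1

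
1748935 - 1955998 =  - 207063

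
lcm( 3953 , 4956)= 332052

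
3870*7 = 27090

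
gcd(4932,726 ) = 6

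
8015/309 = 8015/309 = 25.94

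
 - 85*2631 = - 223635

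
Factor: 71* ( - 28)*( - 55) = 2^2*5^1*7^1*11^1*71^1 = 109340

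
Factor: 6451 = 6451^1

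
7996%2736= 2524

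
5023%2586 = 2437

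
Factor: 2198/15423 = 2^1 * 3^ ( - 1)*7^1*53^( - 1) * 97^( - 1 )*157^1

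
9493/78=9493/78=121.71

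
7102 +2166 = 9268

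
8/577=8/577 = 0.01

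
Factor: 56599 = 56599^1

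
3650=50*73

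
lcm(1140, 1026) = 10260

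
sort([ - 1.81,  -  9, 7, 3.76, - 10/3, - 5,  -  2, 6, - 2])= [ - 9 , - 5, - 10/3,-2,- 2, - 1.81, 3.76,6,7]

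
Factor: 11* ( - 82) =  - 902 = -  2^1*11^1*41^1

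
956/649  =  1 + 307/649 = 1.47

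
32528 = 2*16264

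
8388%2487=927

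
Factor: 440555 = 5^1 * 17^1*71^1* 73^1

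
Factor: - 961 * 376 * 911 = - 2^3*31^2*47^1 * 911^1 =-329177096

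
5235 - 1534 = 3701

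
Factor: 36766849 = 7^1  *43^1 * 122149^1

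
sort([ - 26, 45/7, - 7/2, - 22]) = [ - 26,-22, - 7/2, 45/7 ] 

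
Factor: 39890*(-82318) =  - 3283665020 = - 2^2*5^1*79^1*521^1*3989^1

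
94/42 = 47/21 = 2.24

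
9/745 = 9/745 = 0.01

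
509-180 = 329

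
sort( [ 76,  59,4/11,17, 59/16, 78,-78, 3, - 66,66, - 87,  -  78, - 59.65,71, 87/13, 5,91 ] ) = [ -87,-78, - 78, - 66,- 59.65,4/11,  3, 59/16, 5 , 87/13 , 17 , 59,66, 71,76, 78, 91 ] 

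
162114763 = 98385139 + 63729624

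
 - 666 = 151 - 817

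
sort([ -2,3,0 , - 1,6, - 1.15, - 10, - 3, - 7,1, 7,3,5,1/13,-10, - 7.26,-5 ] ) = [-10,  -  10, - 7.26,-7, - 5,- 3,-2, - 1.15 ,-1, 0,1/13,  1,3,3, 5,6,7]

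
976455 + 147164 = 1123619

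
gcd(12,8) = 4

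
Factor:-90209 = - 7^3 * 263^1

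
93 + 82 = 175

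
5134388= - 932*( - 5509 )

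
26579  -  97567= -70988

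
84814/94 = 902 + 13/47 = 902.28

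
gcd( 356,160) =4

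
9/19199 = 9/19199 = 0.00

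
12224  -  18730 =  -6506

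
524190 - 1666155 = - 1141965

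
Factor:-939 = - 3^1*313^1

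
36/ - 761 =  - 36/761 = -0.05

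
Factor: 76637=11^1*6967^1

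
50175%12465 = 315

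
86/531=86/531 = 0.16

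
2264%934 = 396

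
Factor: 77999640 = 2^3*3^1 * 5^1*97^1*6701^1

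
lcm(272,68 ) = 272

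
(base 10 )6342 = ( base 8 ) 14306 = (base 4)1203012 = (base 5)200332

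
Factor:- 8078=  - 2^1*7^1*577^1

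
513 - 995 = -482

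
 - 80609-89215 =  - 169824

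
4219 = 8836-4617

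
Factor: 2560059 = 3^3 * 53^1*1789^1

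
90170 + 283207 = 373377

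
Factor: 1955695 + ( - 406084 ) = 1549611 =3^5*7^1* 911^1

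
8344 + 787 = 9131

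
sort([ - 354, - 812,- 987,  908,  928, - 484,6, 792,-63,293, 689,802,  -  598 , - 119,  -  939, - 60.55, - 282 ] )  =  [ - 987,-939, - 812 ,-598,- 484,-354, -282,- 119,-63, - 60.55, 6,293, 689, 792, 802, 908, 928 ] 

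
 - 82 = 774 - 856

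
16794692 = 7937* 2116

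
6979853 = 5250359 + 1729494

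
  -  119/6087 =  - 1 + 5968/6087 =- 0.02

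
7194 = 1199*6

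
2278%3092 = 2278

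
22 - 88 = -66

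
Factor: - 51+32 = - 19^1 = - 19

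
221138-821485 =-600347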